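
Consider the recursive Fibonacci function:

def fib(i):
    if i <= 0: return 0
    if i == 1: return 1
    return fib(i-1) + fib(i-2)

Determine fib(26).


Computing fib(26) bottom-up:
fib(0) = 0
fib(1) = 1
fib(2) = fib(1) + fib(0) = 1 + 0 = 1
fib(3) = fib(2) + fib(1) = 1 + 1 = 2
fib(4) = fib(3) + fib(2) = 2 + 1 = 3
fib(5) = fib(4) + fib(3) = 3 + 2 = 5
fib(6) = fib(5) + fib(4) = 5 + 3 = 8
fib(7) = fib(6) + fib(5) = 8 + 5 = 13
fib(8) = fib(7) + fib(6) = 13 + 8 = 21
fib(9) = fib(8) + fib(7) = 21 + 13 = 34
fib(10) = fib(9) + fib(8) = 34 + 21 = 55
fib(11) = fib(10) + fib(9) = 55 + 34 = 89
fib(12) = fib(11) + fib(10) = 89 + 55 = 144
fib(13) = fib(12) + fib(11) = 144 + 89 = 233
fib(14) = fib(13) + fib(12) = 233 + 144 = 377
fib(15) = fib(14) + fib(13) = 377 + 233 = 610
fib(16) = fib(15) + fib(14) = 610 + 377 = 987
fib(17) = fib(16) + fib(15) = 987 + 610 = 1597
fib(18) = fib(17) + fib(16) = 1597 + 987 = 2584
fib(19) = fib(18) + fib(17) = 2584 + 1597 = 4181
fib(20) = fib(19) + fib(18) = 4181 + 2584 = 6765
fib(21) = fib(20) + fib(19) = 6765 + 4181 = 10946
fib(22) = fib(21) + fib(20) = 10946 + 6765 = 17711
fib(23) = fib(22) + fib(21) = 17711 + 10946 = 28657
fib(24) = fib(23) + fib(22) = 28657 + 17711 = 46368
fib(25) = fib(24) + fib(23) = 46368 + 28657 = 75025
fib(26) = fib(25) + fib(24) = 75025 + 46368 = 121393

121393


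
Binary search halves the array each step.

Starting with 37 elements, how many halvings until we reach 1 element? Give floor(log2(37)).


37 / 2 = 18
18 / 2 = 9
9 / 2 = 4
4 / 2 = 2
2 / 2 = 1
Reached 1 after 5 halvings

5


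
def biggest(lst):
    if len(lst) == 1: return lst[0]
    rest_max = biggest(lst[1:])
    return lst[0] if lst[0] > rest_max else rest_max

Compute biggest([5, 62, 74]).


biggest([5, 62, 74]): compare 5 with biggest([62, 74])
biggest([62, 74]): compare 62 with biggest([74])
biggest([74]) = 74  (base case)
Compare 62 with 74 -> 74
Compare 5 with 74 -> 74

74


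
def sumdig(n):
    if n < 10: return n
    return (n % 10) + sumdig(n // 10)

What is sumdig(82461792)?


sumdig(82461792) = 2 + sumdig(8246179)
sumdig(8246179) = 9 + sumdig(824617)
sumdig(824617) = 7 + sumdig(82461)
sumdig(82461) = 1 + sumdig(8246)
sumdig(8246) = 6 + sumdig(824)
sumdig(824) = 4 + sumdig(82)
sumdig(82) = 2 + sumdig(8)
sumdig(8) = 8  (base case)
Total: 2 + 9 + 7 + 1 + 6 + 4 + 2 + 8 = 39

39


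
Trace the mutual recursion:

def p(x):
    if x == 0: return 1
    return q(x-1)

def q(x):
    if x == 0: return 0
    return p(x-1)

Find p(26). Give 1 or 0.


p(26) = q(25)
q(25) = p(24)
p(24) = q(23)
q(23) = p(22)
p(22) = q(21)
q(21) = p(20)
p(20) = q(19)
q(19) = p(18)
p(18) = q(17)
q(17) = p(16)
p(16) = q(15)
q(15) = p(14)
p(14) = q(13)
q(13) = p(12)
p(12) = q(11)
q(11) = p(10)
p(10) = q(9)
q(9) = p(8)
p(8) = q(7)
q(7) = p(6)
p(6) = q(5)
q(5) = p(4)
p(4) = q(3)
q(3) = p(2)
p(2) = q(1)
q(1) = p(0)
p(0) = 1  (base case)
Result: 1

1


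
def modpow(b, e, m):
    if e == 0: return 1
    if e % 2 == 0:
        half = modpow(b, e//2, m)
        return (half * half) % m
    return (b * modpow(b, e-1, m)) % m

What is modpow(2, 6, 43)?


modpow(2, 6, 43): e is even, compute modpow(2, 3, 43)
  modpow(2, 3, 43): e is odd, compute modpow(2, 2, 43)
    modpow(2, 2, 43): e is even, compute modpow(2, 1, 43)
      modpow(2, 1, 43): e is odd, compute modpow(2, 0, 43)
        modpow(2, 0, 43) = 1
      (2 * 1) % 43 = 2
    half=2, (2*2) % 43 = 4
  (2 * 4) % 43 = 8
half=8, (8*8) % 43 = 21

21


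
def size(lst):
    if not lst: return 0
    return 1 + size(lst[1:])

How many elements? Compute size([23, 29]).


size([23, 29]) = 1 + size([29])
size([29]) = 1 + size([])
size([]) = 0  (base case)
Unwinding: 1 + 1 + 0 = 2

2


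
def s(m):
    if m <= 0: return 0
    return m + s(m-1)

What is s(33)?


s(33)
= 33 + 32 + 31 + 30 + 29 + 28 + 27 + 26 + 25 + 24 + 23 + 22 + 21 + 20 + 19 + 18 + 17 + 16 + 15 + 14 + 13 + 12 + 11 + 10 + 9 + 8 + 7 + 6 + 5 + 4 + 3 + 2 + 1 + s(0)
= 33 + 32 + 31 + 30 + 29 + 28 + 27 + 26 + 25 + 24 + 23 + 22 + 21 + 20 + 19 + 18 + 17 + 16 + 15 + 14 + 13 + 12 + 11 + 10 + 9 + 8 + 7 + 6 + 5 + 4 + 3 + 2 + 1 + 0
= 561

561


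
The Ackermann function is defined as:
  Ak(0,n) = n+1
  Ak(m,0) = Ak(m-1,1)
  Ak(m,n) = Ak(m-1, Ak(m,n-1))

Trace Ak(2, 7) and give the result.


Ak(2, 7) = Ak(1, Ak(2, 6))
  Ak(2, 6) = Ak(1, Ak(2, 5))
    Ak(2, 5) = Ak(1, Ak(2, 4))
      Ak(2, 4) = Ak(1, Ak(2, 3))
        Ak(2, 3) = Ak(1, Ak(2, 2))
          Ak(2, 2) = Ak(1, Ak(2, 1))
          Ak(2, 1) = Ak(1, Ak(2, 0))
          Ak(2, 0) = Ak(1, 1)
          Ak(1, 1) = Ak(0, Ak(1, 0))
          Ak(1, 0) = Ak(0, 1)
          Ak(0, 1) = 2
            = Ak(0, 2)
          Ak(0, 2) = 3
            = Ak(1, 3)
          Ak(1, 3) = Ak(0, Ak(1, 2))
          Ak(1, 2) = Ak(0, Ak(1, 1))
          Ak(1, 1) = Ak(0, Ak(1, 0))
          Ak(1, 0) = Ak(0, 1)
          Ak(0, 1) = 2
            = Ak(0, 2)
          Ak(0, 2) = 3
            = Ak(0, 3)
          Ak(0, 3) = 4
            = Ak(0, 4)
          Ak(0, 4) = 5
... (trace truncated)
Result: Ak(2, 7) = 17

17


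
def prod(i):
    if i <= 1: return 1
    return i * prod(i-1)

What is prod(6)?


prod(6)
= 6 * prod(5)
= 6 * 5 * prod(4)
= 6 * 5 * 4 * prod(3)
= 6 * 5 * 4 * 3 * prod(2)
= 6 * 5 * 4 * 3 * 2 * prod(1)
= 6 * 5 * 4 * 3 * 2 * 1
= 720

720


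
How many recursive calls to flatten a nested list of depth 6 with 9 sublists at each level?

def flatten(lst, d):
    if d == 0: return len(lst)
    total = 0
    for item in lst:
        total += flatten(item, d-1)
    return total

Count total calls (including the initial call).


At depth 0 (root): 1 call
At depth 1: each of 1 parents calls flatten on 9 children = 9 calls
At depth 2: each of 9 parents calls flatten on 9 children = 81 calls
At depth 3: each of 81 parents calls flatten on 9 children = 729 calls
At depth 4: each of 729 parents calls flatten on 9 children = 6561 calls
At depth 5: each of 6561 parents calls flatten on 9 children = 59049 calls
At depth 6: each of 59049 parents calls flatten on 9 children = 531441 calls
Total: 1 + 9 + 81 + 729 + 6561 + 59049 + 531441 = 597871

597871


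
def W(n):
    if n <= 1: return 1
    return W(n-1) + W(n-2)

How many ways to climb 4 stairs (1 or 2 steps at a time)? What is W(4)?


Building up from base cases:
W(0) = 1
W(1) = 1
W(2) = W(1) + W(0) = 1 + 1 = 2
W(3) = W(2) + W(1) = 2 + 1 = 3
W(4) = W(3) + W(2) = 3 + 2 = 5

5


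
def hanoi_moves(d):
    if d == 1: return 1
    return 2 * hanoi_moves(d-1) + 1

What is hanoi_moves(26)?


hanoi_moves(26) = 2 * hanoi_moves(25) + 1
hanoi_moves(25) = 2 * hanoi_moves(24) + 1
hanoi_moves(24) = 2 * hanoi_moves(23) + 1
hanoi_moves(23) = 2 * hanoi_moves(22) + 1
hanoi_moves(22) = 2 * hanoi_moves(21) + 1
hanoi_moves(21) = 2 * hanoi_moves(20) + 1
hanoi_moves(20) = 2 * hanoi_moves(19) + 1
hanoi_moves(19) = 2 * hanoi_moves(18) + 1
hanoi_moves(18) = 2 * hanoi_moves(17) + 1
hanoi_moves(17) = 2 * hanoi_moves(16) + 1
hanoi_moves(16) = 2 * hanoi_moves(15) + 1
hanoi_moves(15) = 2 * hanoi_moves(14) + 1
hanoi_moves(14) = 2 * hanoi_moves(13) + 1
hanoi_moves(13) = 2 * hanoi_moves(12) + 1
hanoi_moves(12) = 2 * hanoi_moves(11) + 1
hanoi_moves(11) = 2 * hanoi_moves(10) + 1
hanoi_moves(10) = 2 * hanoi_moves(9) + 1
hanoi_moves(9) = 2 * hanoi_moves(8) + 1
hanoi_moves(8) = 2 * hanoi_moves(7) + 1
hanoi_moves(7) = 2 * hanoi_moves(6) + 1
hanoi_moves(6) = 2 * hanoi_moves(5) + 1
hanoi_moves(5) = 2 * hanoi_moves(4) + 1
hanoi_moves(4) = 2 * hanoi_moves(3) + 1
hanoi_moves(3) = 2 * hanoi_moves(2) + 1
hanoi_moves(2) = 2 * hanoi_moves(1) + 1
hanoi_moves(1) = 1  (base case)
hanoi_moves(2) = 2 * 1 + 1 = 3
hanoi_moves(3) = 2 * 3 + 1 = 7
hanoi_moves(4) = 2 * 7 + 1 = 15
hanoi_moves(5) = 2 * 15 + 1 = 31
hanoi_moves(6) = 2 * 31 + 1 = 63
hanoi_moves(7) = 2 * 63 + 1 = 127
hanoi_moves(8) = 2 * 127 + 1 = 255
hanoi_moves(9) = 2 * 255 + 1 = 511
hanoi_moves(10) = 2 * 511 + 1 = 1023
hanoi_moves(11) = 2 * 1023 + 1 = 2047
hanoi_moves(12) = 2 * 2047 + 1 = 4095
hanoi_moves(13) = 2 * 4095 + 1 = 8191
hanoi_moves(14) = 2 * 8191 + 1 = 16383
hanoi_moves(15) = 2 * 16383 + 1 = 32767
hanoi_moves(16) = 2 * 32767 + 1 = 65535
hanoi_moves(17) = 2 * 65535 + 1 = 131071
hanoi_moves(18) = 2 * 131071 + 1 = 262143
hanoi_moves(19) = 2 * 262143 + 1 = 524287
hanoi_moves(20) = 2 * 524287 + 1 = 1048575
hanoi_moves(21) = 2 * 1048575 + 1 = 2097151
hanoi_moves(22) = 2 * 2097151 + 1 = 4194303
hanoi_moves(23) = 2 * 4194303 + 1 = 8388607
hanoi_moves(24) = 2 * 8388607 + 1 = 16777215
hanoi_moves(25) = 2 * 16777215 + 1 = 33554431
hanoi_moves(26) = 2 * 33554431 + 1 = 67108863

67108863


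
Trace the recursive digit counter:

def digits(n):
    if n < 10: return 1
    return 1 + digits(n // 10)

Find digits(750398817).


digits(750398817) = 1 + digits(75039881)
digits(75039881) = 1 + digits(7503988)
digits(7503988) = 1 + digits(750398)
digits(750398) = 1 + digits(75039)
digits(75039) = 1 + digits(7503)
digits(7503) = 1 + digits(750)
digits(750) = 1 + digits(75)
digits(75) = 1 + digits(7)
digits(7) = 1  (base case: 7 < 10)
Unwinding: 1 + 1 + 1 + 1 + 1 + 1 + 1 + 1 + 1 = 9

9


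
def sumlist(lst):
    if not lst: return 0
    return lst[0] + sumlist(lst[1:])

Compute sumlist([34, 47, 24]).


sumlist([34, 47, 24]) = 34 + sumlist([47, 24])
sumlist([47, 24]) = 47 + sumlist([24])
sumlist([24]) = 24 + sumlist([])
sumlist([]) = 0  (base case)
Total: 34 + 47 + 24 + 0 = 105

105


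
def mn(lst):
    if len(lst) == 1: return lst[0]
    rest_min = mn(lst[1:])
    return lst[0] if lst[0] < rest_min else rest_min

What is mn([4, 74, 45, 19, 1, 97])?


mn([4, 74, 45, 19, 1, 97]): compare 4 with mn([74, 45, 19, 1, 97])
mn([74, 45, 19, 1, 97]): compare 74 with mn([45, 19, 1, 97])
mn([45, 19, 1, 97]): compare 45 with mn([19, 1, 97])
mn([19, 1, 97]): compare 19 with mn([1, 97])
mn([1, 97]): compare 1 with mn([97])
mn([97]) = 97  (base case)
Compare 1 with 97 -> 1
Compare 19 with 1 -> 1
Compare 45 with 1 -> 1
Compare 74 with 1 -> 1
Compare 4 with 1 -> 1

1


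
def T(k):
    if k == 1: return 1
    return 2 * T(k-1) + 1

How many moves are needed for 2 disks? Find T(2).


T(2) = 2 * T(1) + 1
T(1) = 1  (base case)
T(2) = 2 * 1 + 1 = 3

3


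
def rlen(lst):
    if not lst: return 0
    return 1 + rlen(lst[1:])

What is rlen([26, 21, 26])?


rlen([26, 21, 26]) = 1 + rlen([21, 26])
rlen([21, 26]) = 1 + rlen([26])
rlen([26]) = 1 + rlen([])
rlen([]) = 0  (base case)
Unwinding: 1 + 1 + 1 + 0 = 3

3


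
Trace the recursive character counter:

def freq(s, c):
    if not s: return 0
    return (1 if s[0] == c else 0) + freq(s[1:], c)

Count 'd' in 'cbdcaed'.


s[0]='c' != 'd' -> 0
s[0]='b' != 'd' -> 0
s[0]='d' == 'd' -> 1
s[0]='c' != 'd' -> 0
s[0]='a' != 'd' -> 0
s[0]='e' != 'd' -> 0
s[0]='d' == 'd' -> 1
Sum: 0 + 0 + 1 + 0 + 0 + 0 + 1 = 2

2


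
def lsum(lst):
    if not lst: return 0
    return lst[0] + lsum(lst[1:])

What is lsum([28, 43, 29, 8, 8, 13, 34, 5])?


lsum([28, 43, 29, 8, 8, 13, 34, 5]) = 28 + lsum([43, 29, 8, 8, 13, 34, 5])
lsum([43, 29, 8, 8, 13, 34, 5]) = 43 + lsum([29, 8, 8, 13, 34, 5])
lsum([29, 8, 8, 13, 34, 5]) = 29 + lsum([8, 8, 13, 34, 5])
lsum([8, 8, 13, 34, 5]) = 8 + lsum([8, 13, 34, 5])
lsum([8, 13, 34, 5]) = 8 + lsum([13, 34, 5])
lsum([13, 34, 5]) = 13 + lsum([34, 5])
lsum([34, 5]) = 34 + lsum([5])
lsum([5]) = 5 + lsum([])
lsum([]) = 0  (base case)
Total: 28 + 43 + 29 + 8 + 8 + 13 + 34 + 5 + 0 = 168

168


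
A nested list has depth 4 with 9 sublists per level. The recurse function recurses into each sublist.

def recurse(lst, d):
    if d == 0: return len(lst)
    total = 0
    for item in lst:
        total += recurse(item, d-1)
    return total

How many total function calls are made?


At depth 0 (root): 1 call
At depth 1: each of 1 parents calls recurse on 9 children = 9 calls
At depth 2: each of 9 parents calls recurse on 9 children = 81 calls
At depth 3: each of 81 parents calls recurse on 9 children = 729 calls
At depth 4: each of 729 parents calls recurse on 9 children = 6561 calls
Total: 1 + 9 + 81 + 729 + 6561 = 7381

7381


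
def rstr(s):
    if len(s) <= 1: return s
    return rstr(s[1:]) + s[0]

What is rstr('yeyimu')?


rstr('yeyimu') = rstr('eyimu') + 'y'
rstr('eyimu') = rstr('yimu') + 'e'
rstr('yimu') = rstr('imu') + 'y'
rstr('imu') = rstr('mu') + 'i'
rstr('mu') = rstr('u') + 'm'
rstr('u') = 'u'  (base case)
Concatenating: 'u' + 'm' + 'i' + 'y' + 'e' + 'y' = 'umiyey'

umiyey


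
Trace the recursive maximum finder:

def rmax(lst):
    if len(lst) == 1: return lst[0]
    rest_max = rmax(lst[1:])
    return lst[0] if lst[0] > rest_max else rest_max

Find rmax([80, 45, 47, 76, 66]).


rmax([80, 45, 47, 76, 66]): compare 80 with rmax([45, 47, 76, 66])
rmax([45, 47, 76, 66]): compare 45 with rmax([47, 76, 66])
rmax([47, 76, 66]): compare 47 with rmax([76, 66])
rmax([76, 66]): compare 76 with rmax([66])
rmax([66]) = 66  (base case)
Compare 76 with 66 -> 76
Compare 47 with 76 -> 76
Compare 45 with 76 -> 76
Compare 80 with 76 -> 80

80


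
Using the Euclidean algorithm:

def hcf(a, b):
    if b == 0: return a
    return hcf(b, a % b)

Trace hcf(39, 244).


hcf(39, 244) = hcf(244, 39)
hcf(244, 39) = hcf(39, 10)
hcf(39, 10) = hcf(10, 9)
hcf(10, 9) = hcf(9, 1)
hcf(9, 1) = hcf(1, 0)
hcf(1, 0) = 1  (base case)

1


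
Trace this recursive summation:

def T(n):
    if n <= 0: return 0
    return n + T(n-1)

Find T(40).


T(40)
= 40 + 39 + 38 + 37 + 36 + 35 + 34 + 33 + 32 + 31 + 30 + 29 + 28 + 27 + 26 + 25 + 24 + 23 + 22 + 21 + 20 + 19 + 18 + 17 + 16 + 15 + 14 + 13 + 12 + 11 + 10 + 9 + 8 + 7 + 6 + 5 + 4 + 3 + 2 + 1 + T(0)
= 40 + 39 + 38 + 37 + 36 + 35 + 34 + 33 + 32 + 31 + 30 + 29 + 28 + 27 + 26 + 25 + 24 + 23 + 22 + 21 + 20 + 19 + 18 + 17 + 16 + 15 + 14 + 13 + 12 + 11 + 10 + 9 + 8 + 7 + 6 + 5 + 4 + 3 + 2 + 1 + 0
= 820

820


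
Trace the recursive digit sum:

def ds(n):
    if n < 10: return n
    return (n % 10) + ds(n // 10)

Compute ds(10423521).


ds(10423521) = 1 + ds(1042352)
ds(1042352) = 2 + ds(104235)
ds(104235) = 5 + ds(10423)
ds(10423) = 3 + ds(1042)
ds(1042) = 2 + ds(104)
ds(104) = 4 + ds(10)
ds(10) = 0 + ds(1)
ds(1) = 1  (base case)
Total: 1 + 2 + 5 + 3 + 2 + 4 + 0 + 1 = 18

18


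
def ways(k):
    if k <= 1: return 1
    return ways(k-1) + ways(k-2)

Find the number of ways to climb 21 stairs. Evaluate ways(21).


Building up from base cases:
ways(0) = 1
ways(1) = 1
ways(2) = ways(1) + ways(0) = 1 + 1 = 2
ways(3) = ways(2) + ways(1) = 2 + 1 = 3
ways(4) = ways(3) + ways(2) = 3 + 2 = 5
ways(5) = ways(4) + ways(3) = 5 + 3 = 8
ways(6) = ways(5) + ways(4) = 8 + 5 = 13
ways(7) = ways(6) + ways(5) = 13 + 8 = 21
ways(8) = ways(7) + ways(6) = 21 + 13 = 34
ways(9) = ways(8) + ways(7) = 34 + 21 = 55
ways(10) = ways(9) + ways(8) = 55 + 34 = 89
ways(11) = ways(10) + ways(9) = 89 + 55 = 144
ways(12) = ways(11) + ways(10) = 144 + 89 = 233
ways(13) = ways(12) + ways(11) = 233 + 144 = 377
ways(14) = ways(13) + ways(12) = 377 + 233 = 610
ways(15) = ways(14) + ways(13) = 610 + 377 = 987
ways(16) = ways(15) + ways(14) = 987 + 610 = 1597
ways(17) = ways(16) + ways(15) = 1597 + 987 = 2584
ways(18) = ways(17) + ways(16) = 2584 + 1597 = 4181
ways(19) = ways(18) + ways(17) = 4181 + 2584 = 6765
ways(20) = ways(19) + ways(18) = 6765 + 4181 = 10946
ways(21) = ways(20) + ways(19) = 10946 + 6765 = 17711

17711


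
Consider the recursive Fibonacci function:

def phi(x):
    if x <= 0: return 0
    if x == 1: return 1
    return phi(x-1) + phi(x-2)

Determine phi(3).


Computing phi(3) bottom-up:
phi(0) = 0
phi(1) = 1
phi(2) = phi(1) + phi(0) = 1 + 0 = 1
phi(3) = phi(2) + phi(1) = 1 + 1 = 2

2


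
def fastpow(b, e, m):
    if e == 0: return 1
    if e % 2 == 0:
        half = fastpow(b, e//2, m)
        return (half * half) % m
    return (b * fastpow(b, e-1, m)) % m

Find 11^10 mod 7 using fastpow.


fastpow(11, 10, 7): e is even, compute fastpow(11, 5, 7)
  fastpow(11, 5, 7): e is odd, compute fastpow(11, 4, 7)
    fastpow(11, 4, 7): e is even, compute fastpow(11, 2, 7)
      fastpow(11, 2, 7): e is even, compute fastpow(11, 1, 7)
        fastpow(11, 1, 7): e is odd, compute fastpow(11, 0, 7)
          fastpow(11, 0, 7) = 1
        (11 * 1) % 7 = 4
      half=4, (4*4) % 7 = 2
    half=2, (2*2) % 7 = 4
  (11 * 4) % 7 = 2
half=2, (2*2) % 7 = 4

4


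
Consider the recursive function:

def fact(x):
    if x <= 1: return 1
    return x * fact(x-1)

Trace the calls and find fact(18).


fact(18)
= 18 * fact(17)
= 18 * 17 * fact(16)
= 18 * 17 * 16 * fact(15)
= 18 * 17 * 16 * 15 * fact(14)
= 18 * 17 * 16 * 15 * 14 * fact(13)
= 18 * 17 * 16 * 15 * 14 * 13 * fact(12)
= 18 * 17 * 16 * 15 * 14 * 13 * 12 * fact(11)
= 18 * 17 * 16 * 15 * 14 * 13 * 12 * 11 * fact(10)
= 18 * 17 * 16 * 15 * 14 * 13 * 12 * 11 * 10 * fact(9)
= 18 * 17 * 16 * 15 * 14 * 13 * 12 * 11 * 10 * 9 * fact(8)
= 18 * 17 * 16 * 15 * 14 * 13 * 12 * 11 * 10 * 9 * 8 * fact(7)
= 18 * 17 * 16 * 15 * 14 * 13 * 12 * 11 * 10 * 9 * 8 * 7 * fact(6)
= 18 * 17 * 16 * 15 * 14 * 13 * 12 * 11 * 10 * 9 * 8 * 7 * 6 * fact(5)
= 18 * 17 * 16 * 15 * 14 * 13 * 12 * 11 * 10 * 9 * 8 * 7 * 6 * 5 * fact(4)
= 18 * 17 * 16 * 15 * 14 * 13 * 12 * 11 * 10 * 9 * 8 * 7 * 6 * 5 * 4 * fact(3)
= 18 * 17 * 16 * 15 * 14 * 13 * 12 * 11 * 10 * 9 * 8 * 7 * 6 * 5 * 4 * 3 * fact(2)
= 18 * 17 * 16 * 15 * 14 * 13 * 12 * 11 * 10 * 9 * 8 * 7 * 6 * 5 * 4 * 3 * 2 * fact(1)
= 18 * 17 * 16 * 15 * 14 * 13 * 12 * 11 * 10 * 9 * 8 * 7 * 6 * 5 * 4 * 3 * 2 * 1
= 6402373705728000

6402373705728000


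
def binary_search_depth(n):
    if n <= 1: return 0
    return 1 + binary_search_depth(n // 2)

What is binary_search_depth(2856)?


2856 / 2 = 1428
1428 / 2 = 714
714 / 2 = 357
357 / 2 = 178
178 / 2 = 89
89 / 2 = 44
44 / 2 = 22
22 / 2 = 11
11 / 2 = 5
5 / 2 = 2
2 / 2 = 1
Reached 1 after 11 halvings

11


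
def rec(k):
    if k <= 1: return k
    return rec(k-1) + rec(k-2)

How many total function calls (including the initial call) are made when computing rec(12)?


Let C(n) = total calls for rec(n)
C(0) = 1, C(1) = 1
C(2) = 1 + C(1) + C(0) = 1 + 1 + 1 = 3
C(3) = 1 + C(2) + C(1) = 1 + 3 + 1 = 5
C(4) = 1 + C(3) + C(2) = 1 + 5 + 3 = 9
C(5) = 1 + C(4) + C(3) = 1 + 9 + 5 = 15
C(6) = 1 + C(5) + C(4) = 1 + 15 + 9 = 25
C(7) = 1 + C(6) + C(5) = 1 + 25 + 15 = 41
C(8) = 1 + C(7) + C(6) = 1 + 41 + 25 = 67
C(9) = 1 + C(8) + C(7) = 1 + 67 + 41 = 109
C(10) = 1 + C(9) + C(8) = 1 + 109 + 67 = 177
C(11) = 1 + C(10) + C(9) = 1 + 177 + 109 = 287
C(12) = 1 + C(11) + C(10) = 1 + 287 + 177 = 465

465


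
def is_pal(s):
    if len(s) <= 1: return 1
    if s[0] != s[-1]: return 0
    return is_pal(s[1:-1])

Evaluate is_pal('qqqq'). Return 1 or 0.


is_pal('qqqq'): s[0]='q' == s[-1]='q' -> check is_pal('qq')
is_pal('qq'): s[0]='q' == s[-1]='q' -> check is_pal('')
is_pal(''): len <= 1 -> return 1  (base case)
Result: 1 (palindrome)

1


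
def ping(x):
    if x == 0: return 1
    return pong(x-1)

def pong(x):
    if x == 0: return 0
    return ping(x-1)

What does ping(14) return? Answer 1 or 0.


ping(14) = pong(13)
pong(13) = ping(12)
ping(12) = pong(11)
pong(11) = ping(10)
ping(10) = pong(9)
pong(9) = ping(8)
ping(8) = pong(7)
pong(7) = ping(6)
ping(6) = pong(5)
pong(5) = ping(4)
ping(4) = pong(3)
pong(3) = ping(2)
ping(2) = pong(1)
pong(1) = ping(0)
ping(0) = 1  (base case)
Result: 1

1


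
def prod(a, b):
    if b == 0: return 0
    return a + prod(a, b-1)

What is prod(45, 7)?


prod(45, 7) = 45 + prod(45, 6)
prod(45, 6) = 45 + prod(45, 5)
prod(45, 5) = 45 + prod(45, 4)
prod(45, 4) = 45 + prod(45, 3)
prod(45, 3) = 45 + prod(45, 2)
prod(45, 2) = 45 + prod(45, 1)
prod(45, 1) = 45 + prod(45, 0)
prod(45, 0) = 0  (base case)
Total: 45 + 45 + 45 + 45 + 45 + 45 + 45 + 0 = 315

315


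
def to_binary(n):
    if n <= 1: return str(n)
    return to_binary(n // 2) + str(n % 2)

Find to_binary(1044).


to_binary(1044) = to_binary(522) + '0'
to_binary(522) = to_binary(261) + '0'
to_binary(261) = to_binary(130) + '1'
to_binary(130) = to_binary(65) + '0'
to_binary(65) = to_binary(32) + '1'
to_binary(32) = to_binary(16) + '0'
to_binary(16) = to_binary(8) + '0'
to_binary(8) = to_binary(4) + '0'
to_binary(4) = to_binary(2) + '0'
to_binary(2) = to_binary(1) + '0'
to_binary(1) = '1'  (base case)
Concatenating: '1' + '0' + '0' + '0' + '0' + '0' + '1' + '0' + '1' + '0' + '0' = '10000010100'

10000010100


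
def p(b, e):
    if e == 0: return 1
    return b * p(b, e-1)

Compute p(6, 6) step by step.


p(6, 6)
= 6 * p(6, 5)
= 6 * 6 * p(6, 4)
= 6 * 6 * 6 * p(6, 3)
= 6 * 6 * 6 * 6 * p(6, 2)
= 6 * 6 * 6 * 6 * 6 * p(6, 1)
= 6 * 6 * 6 * 6 * 6 * 6 * p(6, 0)
= 6 * 6 * 6 * 6 * 6 * 6 * 1
= 46656

46656


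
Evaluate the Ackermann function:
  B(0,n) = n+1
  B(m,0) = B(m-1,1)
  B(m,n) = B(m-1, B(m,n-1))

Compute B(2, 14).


B(2, 14) = B(1, B(2, 13))
  B(2, 13) = B(1, B(2, 12))
    B(2, 12) = B(1, B(2, 11))
      B(2, 11) = B(1, B(2, 10))
        B(2, 10) = B(1, B(2, 9))
          B(2, 9) = B(1, B(2, 8))
          B(2, 8) = B(1, B(2, 7))
          B(2, 7) = B(1, B(2, 6))
          B(2, 6) = B(1, B(2, 5))
          B(2, 5) = B(1, B(2, 4))
          B(2, 4) = B(1, B(2, 3))
          B(2, 3) = B(1, B(2, 2))
          B(2, 2) = B(1, B(2, 1))
          B(2, 1) = B(1, B(2, 0))
          B(2, 0) = B(1, 1)
          B(1, 1) = B(0, B(1, 0))
          B(1, 0) = B(0, 1)
          B(0, 1) = 2
            = B(0, 2)
          B(0, 2) = 3
            = B(1, 3)
          B(1, 3) = B(0, B(1, 2))
          B(1, 2) = B(0, B(1, 1))
          B(1, 1) = B(0, B(1, 0))
          B(1, 0) = B(0, 1)
... (trace truncated)
Result: B(2, 14) = 31

31


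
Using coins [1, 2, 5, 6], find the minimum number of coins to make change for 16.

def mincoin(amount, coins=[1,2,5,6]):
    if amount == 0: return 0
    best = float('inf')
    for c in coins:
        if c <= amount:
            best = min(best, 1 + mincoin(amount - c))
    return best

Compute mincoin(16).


Building up with DP:
mincoin(0) = 0
mincoin(1) = min(1+mincoin(0)=1+0=1) = 1
mincoin(2) = min(1+mincoin(1)=1+1=2, 1+mincoin(0)=1+0=1) = 1
mincoin(3) = min(1+mincoin(2)=1+1=2, 1+mincoin(1)=1+1=2) = 2
mincoin(4) = min(1+mincoin(3)=1+2=3, 1+mincoin(2)=1+1=2) = 2
mincoin(5) = min(1+mincoin(4)=1+2=3, 1+mincoin(3)=1+2=3, 1+mincoin(0)=1+0=1) = 1
mincoin(6) = min(1+mincoin(5)=1+1=2, 1+mincoin(4)=1+2=3, 1+mincoin(1)=1+1=2, 1+mincoin(0)=1+0=1) = 1
mincoin(7) = min(1+mincoin(6)=1+1=2, 1+mincoin(5)=1+1=2, 1+mincoin(2)=1+1=2, 1+mincoin(1)=1+1=2) = 2
mincoin(8) = min(1+mincoin(7)=1+2=3, 1+mincoin(6)=1+1=2, 1+mincoin(3)=1+2=3, 1+mincoin(2)=1+1=2) = 2
mincoin(9) = min(1+mincoin(8)=1+2=3, 1+mincoin(7)=1+2=3, 1+mincoin(4)=1+2=3, 1+mincoin(3)=1+2=3) = 3
mincoin(10) = min(1+mincoin(9)=1+3=4, 1+mincoin(8)=1+2=3, 1+mincoin(5)=1+1=2, 1+mincoin(4)=1+2=3) = 2
mincoin(11) = min(1+mincoin(10)=1+2=3, 1+mincoin(9)=1+3=4, 1+mincoin(6)=1+1=2, 1+mincoin(5)=1+1=2) = 2
mincoin(12) = min(1+mincoin(11)=1+2=3, 1+mincoin(10)=1+2=3, 1+mincoin(7)=1+2=3, 1+mincoin(6)=1+1=2) = 2
mincoin(13) = min(1+mincoin(12)=1+2=3, 1+mincoin(11)=1+2=3, 1+mincoin(8)=1+2=3, 1+mincoin(7)=1+2=3) = 3
mincoin(14) = min(1+mincoin(13)=1+3=4, 1+mincoin(12)=1+2=3, 1+mincoin(9)=1+3=4, 1+mincoin(8)=1+2=3) = 3
mincoin(15) = min(1+mincoin(14)=1+3=4, 1+mincoin(13)=1+3=4, 1+mincoin(10)=1+2=3, 1+mincoin(9)=1+3=4) = 3
mincoin(16) = min(1+mincoin(15)=1+3=4, 1+mincoin(14)=1+3=4, 1+mincoin(11)=1+2=3, 1+mincoin(10)=1+2=3) = 3

3


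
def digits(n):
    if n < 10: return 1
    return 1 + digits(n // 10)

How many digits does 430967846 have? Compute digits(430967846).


digits(430967846) = 1 + digits(43096784)
digits(43096784) = 1 + digits(4309678)
digits(4309678) = 1 + digits(430967)
digits(430967) = 1 + digits(43096)
digits(43096) = 1 + digits(4309)
digits(4309) = 1 + digits(430)
digits(430) = 1 + digits(43)
digits(43) = 1 + digits(4)
digits(4) = 1  (base case: 4 < 10)
Unwinding: 1 + 1 + 1 + 1 + 1 + 1 + 1 + 1 + 1 = 9

9


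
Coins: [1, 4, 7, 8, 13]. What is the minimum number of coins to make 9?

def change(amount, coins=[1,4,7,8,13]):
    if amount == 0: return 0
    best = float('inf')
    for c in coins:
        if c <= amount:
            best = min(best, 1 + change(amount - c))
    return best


Building up with DP:
change(0) = 0
change(1) = min(1+change(0)=1+0=1) = 1
change(2) = min(1+change(1)=1+1=2) = 2
change(3) = min(1+change(2)=1+2=3) = 3
change(4) = min(1+change(3)=1+3=4, 1+change(0)=1+0=1) = 1
change(5) = min(1+change(4)=1+1=2, 1+change(1)=1+1=2) = 2
change(6) = min(1+change(5)=1+2=3, 1+change(2)=1+2=3) = 3
change(7) = min(1+change(6)=1+3=4, 1+change(3)=1+3=4, 1+change(0)=1+0=1) = 1
change(8) = min(1+change(7)=1+1=2, 1+change(4)=1+1=2, 1+change(1)=1+1=2, 1+change(0)=1+0=1) = 1
change(9) = min(1+change(8)=1+1=2, 1+change(5)=1+2=3, 1+change(2)=1+2=3, 1+change(1)=1+1=2) = 2

2


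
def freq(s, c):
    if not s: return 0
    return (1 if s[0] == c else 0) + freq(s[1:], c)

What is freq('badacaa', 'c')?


s[0]='b' != 'c' -> 0
s[0]='a' != 'c' -> 0
s[0]='d' != 'c' -> 0
s[0]='a' != 'c' -> 0
s[0]='c' == 'c' -> 1
s[0]='a' != 'c' -> 0
s[0]='a' != 'c' -> 0
Sum: 0 + 0 + 0 + 0 + 1 + 0 + 0 = 1

1


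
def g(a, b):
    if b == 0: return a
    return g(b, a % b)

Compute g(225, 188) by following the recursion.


g(225, 188) = g(188, 37)
g(188, 37) = g(37, 3)
g(37, 3) = g(3, 1)
g(3, 1) = g(1, 0)
g(1, 0) = 1  (base case)

1


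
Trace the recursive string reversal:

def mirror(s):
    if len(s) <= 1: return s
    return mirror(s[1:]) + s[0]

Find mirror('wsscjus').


mirror('wsscjus') = mirror('sscjus') + 'w'
mirror('sscjus') = mirror('scjus') + 's'
mirror('scjus') = mirror('cjus') + 's'
mirror('cjus') = mirror('jus') + 'c'
mirror('jus') = mirror('us') + 'j'
mirror('us') = mirror('s') + 'u'
mirror('s') = 's'  (base case)
Concatenating: 's' + 'u' + 'j' + 'c' + 's' + 's' + 'w' = 'sujcssw'

sujcssw


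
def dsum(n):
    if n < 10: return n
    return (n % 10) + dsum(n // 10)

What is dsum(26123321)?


dsum(26123321) = 1 + dsum(2612332)
dsum(2612332) = 2 + dsum(261233)
dsum(261233) = 3 + dsum(26123)
dsum(26123) = 3 + dsum(2612)
dsum(2612) = 2 + dsum(261)
dsum(261) = 1 + dsum(26)
dsum(26) = 6 + dsum(2)
dsum(2) = 2  (base case)
Total: 1 + 2 + 3 + 3 + 2 + 1 + 6 + 2 = 20

20


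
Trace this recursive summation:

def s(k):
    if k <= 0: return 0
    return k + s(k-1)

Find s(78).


s(78)
= 78 + 77 + 76 + 75 + 74 + 73 + 72 + 71 + 70 + 69 + 68 + 67 + 66 + 65 + 64 + 63 + 62 + 61 + 60 + 59 + 58 + 57 + 56 + 55 + 54 + 53 + 52 + 51 + 50 + 49 + 48 + 47 + 46 + 45 + 44 + 43 + 42 + 41 + 40 + 39 + 38 + 37 + 36 + 35 + 34 + 33 + 32 + 31 + 30 + 29 + 28 + 27 + 26 + 25 + 24 + 23 + 22 + 21 + 20 + 19 + 18 + 17 + 16 + 15 + 14 + 13 + 12 + 11 + 10 + 9 + 8 + 7 + 6 + 5 + 4 + 3 + 2 + 1 + s(0)
= 78 + 77 + 76 + 75 + 74 + 73 + 72 + 71 + 70 + 69 + 68 + 67 + 66 + 65 + 64 + 63 + 62 + 61 + 60 + 59 + 58 + 57 + 56 + 55 + 54 + 53 + 52 + 51 + 50 + 49 + 48 + 47 + 46 + 45 + 44 + 43 + 42 + 41 + 40 + 39 + 38 + 37 + 36 + 35 + 34 + 33 + 32 + 31 + 30 + 29 + 28 + 27 + 26 + 25 + 24 + 23 + 22 + 21 + 20 + 19 + 18 + 17 + 16 + 15 + 14 + 13 + 12 + 11 + 10 + 9 + 8 + 7 + 6 + 5 + 4 + 3 + 2 + 1 + 0
= 3081

3081


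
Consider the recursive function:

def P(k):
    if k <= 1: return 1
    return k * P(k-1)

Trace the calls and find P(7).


P(7)
= 7 * P(6)
= 7 * 6 * P(5)
= 7 * 6 * 5 * P(4)
= 7 * 6 * 5 * 4 * P(3)
= 7 * 6 * 5 * 4 * 3 * P(2)
= 7 * 6 * 5 * 4 * 3 * 2 * P(1)
= 7 * 6 * 5 * 4 * 3 * 2 * 1
= 5040

5040


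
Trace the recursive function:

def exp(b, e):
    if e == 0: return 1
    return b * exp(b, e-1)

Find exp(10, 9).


exp(10, 9)
= 10 * exp(10, 8)
= 10 * 10 * exp(10, 7)
= 10 * 10 * 10 * exp(10, 6)
= 10 * 10 * 10 * 10 * exp(10, 5)
= 10 * 10 * 10 * 10 * 10 * exp(10, 4)
= 10 * 10 * 10 * 10 * 10 * 10 * exp(10, 3)
= 10 * 10 * 10 * 10 * 10 * 10 * 10 * exp(10, 2)
= 10 * 10 * 10 * 10 * 10 * 10 * 10 * 10 * exp(10, 1)
= 10 * 10 * 10 * 10 * 10 * 10 * 10 * 10 * 10 * exp(10, 0)
= 10 * 10 * 10 * 10 * 10 * 10 * 10 * 10 * 10 * 1
= 1000000000

1000000000


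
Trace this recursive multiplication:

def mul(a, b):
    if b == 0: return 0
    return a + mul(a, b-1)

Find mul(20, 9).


mul(20, 9) = 20 + mul(20, 8)
mul(20, 8) = 20 + mul(20, 7)
mul(20, 7) = 20 + mul(20, 6)
mul(20, 6) = 20 + mul(20, 5)
mul(20, 5) = 20 + mul(20, 4)
mul(20, 4) = 20 + mul(20, 3)
mul(20, 3) = 20 + mul(20, 2)
mul(20, 2) = 20 + mul(20, 1)
mul(20, 1) = 20 + mul(20, 0)
mul(20, 0) = 0  (base case)
Total: 20 + 20 + 20 + 20 + 20 + 20 + 20 + 20 + 20 + 0 = 180

180


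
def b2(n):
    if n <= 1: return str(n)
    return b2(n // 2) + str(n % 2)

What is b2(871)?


b2(871) = b2(435) + '1'
b2(435) = b2(217) + '1'
b2(217) = b2(108) + '1'
b2(108) = b2(54) + '0'
b2(54) = b2(27) + '0'
b2(27) = b2(13) + '1'
b2(13) = b2(6) + '1'
b2(6) = b2(3) + '0'
b2(3) = b2(1) + '1'
b2(1) = '1'  (base case)
Concatenating: '1' + '1' + '0' + '1' + '1' + '0' + '0' + '1' + '1' + '1' = '1101100111'

1101100111


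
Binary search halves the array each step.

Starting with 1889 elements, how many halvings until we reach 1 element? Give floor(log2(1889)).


1889 / 2 = 944
944 / 2 = 472
472 / 2 = 236
236 / 2 = 118
118 / 2 = 59
59 / 2 = 29
29 / 2 = 14
14 / 2 = 7
7 / 2 = 3
3 / 2 = 1
Reached 1 after 10 halvings

10


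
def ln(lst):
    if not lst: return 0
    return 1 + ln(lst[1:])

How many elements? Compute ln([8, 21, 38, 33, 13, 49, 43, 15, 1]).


ln([8, 21, 38, 33, 13, 49, 43, 15, 1]) = 1 + ln([21, 38, 33, 13, 49, 43, 15, 1])
ln([21, 38, 33, 13, 49, 43, 15, 1]) = 1 + ln([38, 33, 13, 49, 43, 15, 1])
ln([38, 33, 13, 49, 43, 15, 1]) = 1 + ln([33, 13, 49, 43, 15, 1])
ln([33, 13, 49, 43, 15, 1]) = 1 + ln([13, 49, 43, 15, 1])
ln([13, 49, 43, 15, 1]) = 1 + ln([49, 43, 15, 1])
ln([49, 43, 15, 1]) = 1 + ln([43, 15, 1])
ln([43, 15, 1]) = 1 + ln([15, 1])
ln([15, 1]) = 1 + ln([1])
ln([1]) = 1 + ln([])
ln([]) = 0  (base case)
Unwinding: 1 + 1 + 1 + 1 + 1 + 1 + 1 + 1 + 1 + 0 = 9

9


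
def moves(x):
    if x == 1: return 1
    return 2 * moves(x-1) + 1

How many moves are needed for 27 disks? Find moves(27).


moves(27) = 2 * moves(26) + 1
moves(26) = 2 * moves(25) + 1
moves(25) = 2 * moves(24) + 1
moves(24) = 2 * moves(23) + 1
moves(23) = 2 * moves(22) + 1
moves(22) = 2 * moves(21) + 1
moves(21) = 2 * moves(20) + 1
moves(20) = 2 * moves(19) + 1
moves(19) = 2 * moves(18) + 1
moves(18) = 2 * moves(17) + 1
moves(17) = 2 * moves(16) + 1
moves(16) = 2 * moves(15) + 1
moves(15) = 2 * moves(14) + 1
moves(14) = 2 * moves(13) + 1
moves(13) = 2 * moves(12) + 1
moves(12) = 2 * moves(11) + 1
moves(11) = 2 * moves(10) + 1
moves(10) = 2 * moves(9) + 1
moves(9) = 2 * moves(8) + 1
moves(8) = 2 * moves(7) + 1
moves(7) = 2 * moves(6) + 1
moves(6) = 2 * moves(5) + 1
moves(5) = 2 * moves(4) + 1
moves(4) = 2 * moves(3) + 1
moves(3) = 2 * moves(2) + 1
moves(2) = 2 * moves(1) + 1
moves(1) = 1  (base case)
moves(2) = 2 * 1 + 1 = 3
moves(3) = 2 * 3 + 1 = 7
moves(4) = 2 * 7 + 1 = 15
moves(5) = 2 * 15 + 1 = 31
moves(6) = 2 * 31 + 1 = 63
moves(7) = 2 * 63 + 1 = 127
moves(8) = 2 * 127 + 1 = 255
moves(9) = 2 * 255 + 1 = 511
moves(10) = 2 * 511 + 1 = 1023
moves(11) = 2 * 1023 + 1 = 2047
moves(12) = 2 * 2047 + 1 = 4095
moves(13) = 2 * 4095 + 1 = 8191
moves(14) = 2 * 8191 + 1 = 16383
moves(15) = 2 * 16383 + 1 = 32767
moves(16) = 2 * 32767 + 1 = 65535
moves(17) = 2 * 65535 + 1 = 131071
moves(18) = 2 * 131071 + 1 = 262143
moves(19) = 2 * 262143 + 1 = 524287
moves(20) = 2 * 524287 + 1 = 1048575
moves(21) = 2 * 1048575 + 1 = 2097151
moves(22) = 2 * 2097151 + 1 = 4194303
moves(23) = 2 * 4194303 + 1 = 8388607
moves(24) = 2 * 8388607 + 1 = 16777215
moves(25) = 2 * 16777215 + 1 = 33554431
moves(26) = 2 * 33554431 + 1 = 67108863
moves(27) = 2 * 67108863 + 1 = 134217727

134217727


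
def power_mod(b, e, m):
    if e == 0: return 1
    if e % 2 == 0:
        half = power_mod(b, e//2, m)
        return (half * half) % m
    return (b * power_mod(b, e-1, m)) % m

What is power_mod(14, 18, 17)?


power_mod(14, 18, 17): e is even, compute power_mod(14, 9, 17)
  power_mod(14, 9, 17): e is odd, compute power_mod(14, 8, 17)
    power_mod(14, 8, 17): e is even, compute power_mod(14, 4, 17)
      power_mod(14, 4, 17): e is even, compute power_mod(14, 2, 17)
        power_mod(14, 2, 17): e is even, compute power_mod(14, 1, 17)
          power_mod(14, 1, 17): e is odd, compute power_mod(14, 0, 17)
          power_mod(14, 0, 17) = 1
          (14 * 1) % 17 = 14
        half=14, (14*14) % 17 = 9
      half=9, (9*9) % 17 = 13
    half=13, (13*13) % 17 = 16
  (14 * 16) % 17 = 3
half=3, (3*3) % 17 = 9

9


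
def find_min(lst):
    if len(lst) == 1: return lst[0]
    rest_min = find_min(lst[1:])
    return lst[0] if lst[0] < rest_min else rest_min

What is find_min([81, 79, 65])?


find_min([81, 79, 65]): compare 81 with find_min([79, 65])
find_min([79, 65]): compare 79 with find_min([65])
find_min([65]) = 65  (base case)
Compare 79 with 65 -> 65
Compare 81 with 65 -> 65

65


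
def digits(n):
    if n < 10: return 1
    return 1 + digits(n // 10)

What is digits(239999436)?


digits(239999436) = 1 + digits(23999943)
digits(23999943) = 1 + digits(2399994)
digits(2399994) = 1 + digits(239999)
digits(239999) = 1 + digits(23999)
digits(23999) = 1 + digits(2399)
digits(2399) = 1 + digits(239)
digits(239) = 1 + digits(23)
digits(23) = 1 + digits(2)
digits(2) = 1  (base case: 2 < 10)
Unwinding: 1 + 1 + 1 + 1 + 1 + 1 + 1 + 1 + 1 = 9

9


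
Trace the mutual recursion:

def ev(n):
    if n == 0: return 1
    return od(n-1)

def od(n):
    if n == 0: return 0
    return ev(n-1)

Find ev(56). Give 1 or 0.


ev(56) = od(55)
od(55) = ev(54)
ev(54) = od(53)
od(53) = ev(52)
ev(52) = od(51)
od(51) = ev(50)
ev(50) = od(49)
od(49) = ev(48)
ev(48) = od(47)
od(47) = ev(46)
ev(46) = od(45)
od(45) = ev(44)
ev(44) = od(43)
od(43) = ev(42)
ev(42) = od(41)
od(41) = ev(40)
ev(40) = od(39)
od(39) = ev(38)
ev(38) = od(37)
od(37) = ev(36)
ev(36) = od(35)
od(35) = ev(34)
ev(34) = od(33)
od(33) = ev(32)
ev(32) = od(31)
od(31) = ev(30)
ev(30) = od(29)
od(29) = ev(28)
ev(28) = od(27)
od(27) = ev(26)
ev(26) = od(25)
od(25) = ev(24)
ev(24) = od(23)
od(23) = ev(22)
ev(22) = od(21)
od(21) = ev(20)
ev(20) = od(19)
od(19) = ev(18)
ev(18) = od(17)
od(17) = ev(16)
ev(16) = od(15)
od(15) = ev(14)
ev(14) = od(13)
od(13) = ev(12)
ev(12) = od(11)
od(11) = ev(10)
ev(10) = od(9)
od(9) = ev(8)
ev(8) = od(7)
od(7) = ev(6)
ev(6) = od(5)
od(5) = ev(4)
ev(4) = od(3)
od(3) = ev(2)
ev(2) = od(1)
od(1) = ev(0)
ev(0) = 1  (base case)
Result: 1

1


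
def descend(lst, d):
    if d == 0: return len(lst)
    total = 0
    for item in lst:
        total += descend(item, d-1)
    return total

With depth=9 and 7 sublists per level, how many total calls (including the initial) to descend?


At depth 0 (root): 1 call
At depth 1: each of 1 parents calls descend on 7 children = 7 calls
At depth 2: each of 7 parents calls descend on 7 children = 49 calls
At depth 3: each of 49 parents calls descend on 7 children = 343 calls
At depth 4: each of 343 parents calls descend on 7 children = 2401 calls
At depth 5: each of 2401 parents calls descend on 7 children = 16807 calls
At depth 6: each of 16807 parents calls descend on 7 children = 117649 calls
At depth 7: each of 117649 parents calls descend on 7 children = 823543 calls
At depth 8: each of 823543 parents calls descend on 7 children = 5764801 calls
At depth 9: each of 5764801 parents calls descend on 7 children = 40353607 calls
Total: 1 + 7 + 49 + 343 + 2401 + 16807 + 117649 + 823543 + 5764801 + 40353607 = 47079208

47079208


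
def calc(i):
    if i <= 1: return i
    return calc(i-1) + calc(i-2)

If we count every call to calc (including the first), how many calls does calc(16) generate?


Let C(n) = total calls for calc(n)
C(0) = 1, C(1) = 1
C(2) = 1 + C(1) + C(0) = 1 + 1 + 1 = 3
C(3) = 1 + C(2) + C(1) = 1 + 3 + 1 = 5
C(4) = 1 + C(3) + C(2) = 1 + 5 + 3 = 9
C(5) = 1 + C(4) + C(3) = 1 + 9 + 5 = 15
C(6) = 1 + C(5) + C(4) = 1 + 15 + 9 = 25
C(7) = 1 + C(6) + C(5) = 1 + 25 + 15 = 41
C(8) = 1 + C(7) + C(6) = 1 + 41 + 25 = 67
C(9) = 1 + C(8) + C(7) = 1 + 67 + 41 = 109
C(10) = 1 + C(9) + C(8) = 1 + 109 + 67 = 177
C(11) = 1 + C(10) + C(9) = 1 + 177 + 109 = 287
C(12) = 1 + C(11) + C(10) = 1 + 287 + 177 = 465
C(13) = 1 + C(12) + C(11) = 1 + 465 + 287 = 753
C(14) = 1 + C(13) + C(12) = 1 + 753 + 465 = 1219
C(15) = 1 + C(14) + C(13) = 1 + 1219 + 753 = 1973
C(16) = 1 + C(15) + C(14) = 1 + 1973 + 1219 = 3193

3193


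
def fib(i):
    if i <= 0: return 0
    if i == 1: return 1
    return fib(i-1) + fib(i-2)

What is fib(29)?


Computing fib(29) bottom-up:
fib(0) = 0
fib(1) = 1
fib(2) = fib(1) + fib(0) = 1 + 0 = 1
fib(3) = fib(2) + fib(1) = 1 + 1 = 2
fib(4) = fib(3) + fib(2) = 2 + 1 = 3
fib(5) = fib(4) + fib(3) = 3 + 2 = 5
fib(6) = fib(5) + fib(4) = 5 + 3 = 8
fib(7) = fib(6) + fib(5) = 8 + 5 = 13
fib(8) = fib(7) + fib(6) = 13 + 8 = 21
fib(9) = fib(8) + fib(7) = 21 + 13 = 34
fib(10) = fib(9) + fib(8) = 34 + 21 = 55
fib(11) = fib(10) + fib(9) = 55 + 34 = 89
fib(12) = fib(11) + fib(10) = 89 + 55 = 144
fib(13) = fib(12) + fib(11) = 144 + 89 = 233
fib(14) = fib(13) + fib(12) = 233 + 144 = 377
fib(15) = fib(14) + fib(13) = 377 + 233 = 610
fib(16) = fib(15) + fib(14) = 610 + 377 = 987
fib(17) = fib(16) + fib(15) = 987 + 610 = 1597
fib(18) = fib(17) + fib(16) = 1597 + 987 = 2584
fib(19) = fib(18) + fib(17) = 2584 + 1597 = 4181
fib(20) = fib(19) + fib(18) = 4181 + 2584 = 6765
fib(21) = fib(20) + fib(19) = 6765 + 4181 = 10946
fib(22) = fib(21) + fib(20) = 10946 + 6765 = 17711
fib(23) = fib(22) + fib(21) = 17711 + 10946 = 28657
fib(24) = fib(23) + fib(22) = 28657 + 17711 = 46368
fib(25) = fib(24) + fib(23) = 46368 + 28657 = 75025
fib(26) = fib(25) + fib(24) = 75025 + 46368 = 121393
fib(27) = fib(26) + fib(25) = 121393 + 75025 = 196418
fib(28) = fib(27) + fib(26) = 196418 + 121393 = 317811
fib(29) = fib(28) + fib(27) = 317811 + 196418 = 514229

514229


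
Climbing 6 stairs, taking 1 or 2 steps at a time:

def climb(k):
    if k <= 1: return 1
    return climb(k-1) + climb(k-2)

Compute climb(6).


Building up from base cases:
climb(0) = 1
climb(1) = 1
climb(2) = climb(1) + climb(0) = 1 + 1 = 2
climb(3) = climb(2) + climb(1) = 2 + 1 = 3
climb(4) = climb(3) + climb(2) = 3 + 2 = 5
climb(5) = climb(4) + climb(3) = 5 + 3 = 8
climb(6) = climb(5) + climb(4) = 8 + 5 = 13

13


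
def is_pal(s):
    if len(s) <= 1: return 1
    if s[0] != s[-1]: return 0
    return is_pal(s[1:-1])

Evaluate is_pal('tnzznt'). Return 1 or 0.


is_pal('tnzznt'): s[0]='t' == s[-1]='t' -> check is_pal('nzzn')
is_pal('nzzn'): s[0]='n' == s[-1]='n' -> check is_pal('zz')
is_pal('zz'): s[0]='z' == s[-1]='z' -> check is_pal('')
is_pal(''): len <= 1 -> return 1  (base case)
Result: 1 (palindrome)

1


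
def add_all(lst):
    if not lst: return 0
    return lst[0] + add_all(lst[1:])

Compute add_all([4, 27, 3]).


add_all([4, 27, 3]) = 4 + add_all([27, 3])
add_all([27, 3]) = 27 + add_all([3])
add_all([3]) = 3 + add_all([])
add_all([]) = 0  (base case)
Total: 4 + 27 + 3 + 0 = 34

34


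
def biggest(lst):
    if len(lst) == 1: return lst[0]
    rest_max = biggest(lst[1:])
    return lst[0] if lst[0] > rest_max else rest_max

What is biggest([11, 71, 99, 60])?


biggest([11, 71, 99, 60]): compare 11 with biggest([71, 99, 60])
biggest([71, 99, 60]): compare 71 with biggest([99, 60])
biggest([99, 60]): compare 99 with biggest([60])
biggest([60]) = 60  (base case)
Compare 99 with 60 -> 99
Compare 71 with 99 -> 99
Compare 11 with 99 -> 99

99


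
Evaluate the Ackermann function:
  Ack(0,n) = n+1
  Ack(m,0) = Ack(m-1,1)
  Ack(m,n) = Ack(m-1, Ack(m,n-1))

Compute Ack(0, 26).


Ack(0, 26) = 27
Result: Ack(0, 26) = 27

27


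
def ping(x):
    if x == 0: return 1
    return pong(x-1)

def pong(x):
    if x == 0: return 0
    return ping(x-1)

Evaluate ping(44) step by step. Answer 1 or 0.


ping(44) = pong(43)
pong(43) = ping(42)
ping(42) = pong(41)
pong(41) = ping(40)
ping(40) = pong(39)
pong(39) = ping(38)
ping(38) = pong(37)
pong(37) = ping(36)
ping(36) = pong(35)
pong(35) = ping(34)
ping(34) = pong(33)
pong(33) = ping(32)
ping(32) = pong(31)
pong(31) = ping(30)
ping(30) = pong(29)
pong(29) = ping(28)
ping(28) = pong(27)
pong(27) = ping(26)
ping(26) = pong(25)
pong(25) = ping(24)
ping(24) = pong(23)
pong(23) = ping(22)
ping(22) = pong(21)
pong(21) = ping(20)
ping(20) = pong(19)
pong(19) = ping(18)
ping(18) = pong(17)
pong(17) = ping(16)
ping(16) = pong(15)
pong(15) = ping(14)
ping(14) = pong(13)
pong(13) = ping(12)
ping(12) = pong(11)
pong(11) = ping(10)
ping(10) = pong(9)
pong(9) = ping(8)
ping(8) = pong(7)
pong(7) = ping(6)
ping(6) = pong(5)
pong(5) = ping(4)
ping(4) = pong(3)
pong(3) = ping(2)
ping(2) = pong(1)
pong(1) = ping(0)
ping(0) = 1  (base case)
Result: 1

1
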